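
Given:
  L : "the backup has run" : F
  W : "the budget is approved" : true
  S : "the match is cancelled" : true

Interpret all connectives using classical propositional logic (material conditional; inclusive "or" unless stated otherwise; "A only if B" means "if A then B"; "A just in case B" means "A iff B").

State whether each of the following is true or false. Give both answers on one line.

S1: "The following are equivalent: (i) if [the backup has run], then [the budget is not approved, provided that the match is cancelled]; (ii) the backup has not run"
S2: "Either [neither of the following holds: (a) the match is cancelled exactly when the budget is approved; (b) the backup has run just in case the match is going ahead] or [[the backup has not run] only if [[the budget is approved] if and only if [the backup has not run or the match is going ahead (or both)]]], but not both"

S1 T, S2 T

S1: Parsed as (L -> (S -> ~W)) <-> ~L

~W = ~T = F
S -> ~W = T -> F = F
L -> (S -> ~W) = F -> F = T
~L = ~F = T
(L -> (S -> ~W)) <-> ~L = T <-> T = T
So S1 is true.

S2: In symbols: ((S <-> W) nor (L <-> ~S)) xor (~L -> (W <-> (~L | ~S)))

S <-> W = T <-> T = T
~S = ~T = F
L <-> ~S = F <-> F = T
(S <-> W) nor (L <-> ~S) = T nor T = F
~L = ~F = T
~L = ~F = T
~S = ~T = F
~L | ~S = T | F = T
W <-> (~L | ~S) = T <-> T = T
~L -> (W <-> (~L | ~S)) = T -> T = T
((S <-> W) nor (L <-> ~S)) xor (~L -> (W <-> (~L | ~S))) = F xor T = T
Hence S2 is true.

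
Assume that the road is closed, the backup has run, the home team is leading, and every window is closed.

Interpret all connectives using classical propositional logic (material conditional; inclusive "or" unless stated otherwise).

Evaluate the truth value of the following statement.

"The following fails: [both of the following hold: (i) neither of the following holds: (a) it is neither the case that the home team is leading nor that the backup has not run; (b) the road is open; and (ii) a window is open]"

Let R = "the home team is leading" (T), Q = "the backup has run" (T), P = "the road is closed" (T), S = "a window is open" (F).
Formalization: ~(((R nor ~Q) nor ~P) & S)

~Q = ~T = F
R nor ~Q = T nor F = F
~P = ~T = F
(R nor ~Q) nor ~P = F nor F = T
((R nor ~Q) nor ~P) & S = T & F = F
~(((R nor ~Q) nor ~P) & S) = ~F = T

True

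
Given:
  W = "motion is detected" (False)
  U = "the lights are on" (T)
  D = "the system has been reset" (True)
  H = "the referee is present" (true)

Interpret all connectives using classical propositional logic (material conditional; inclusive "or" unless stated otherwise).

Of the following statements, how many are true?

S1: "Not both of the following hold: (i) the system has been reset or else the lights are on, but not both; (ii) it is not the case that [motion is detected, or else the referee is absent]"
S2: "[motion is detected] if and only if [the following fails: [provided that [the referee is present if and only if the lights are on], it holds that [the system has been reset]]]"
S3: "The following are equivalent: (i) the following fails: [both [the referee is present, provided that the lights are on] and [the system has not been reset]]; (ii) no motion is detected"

3

S1: Parsed as (D xor U) nand ~(W | ~H)

D xor U = T xor T = F
~H = ~T = F
W | ~H = F | F = F
~(W | ~H) = ~F = T
(D xor U) nand ~(W | ~H) = F nand T = T
So S1 is true.

S2: This is W <-> ~((H <-> U) -> D).

H <-> U = T <-> T = T
(H <-> U) -> D = T -> T = T
~((H <-> U) -> D) = ~T = F
W <-> ~((H <-> U) -> D) = F <-> F = T
So S2 is true.

S3: This is ~((U -> H) & ~D) <-> ~W.

U -> H = T -> T = T
~D = ~T = F
(U -> H) & ~D = T & F = F
~((U -> H) & ~D) = ~F = T
~W = ~F = T
~((U -> H) & ~D) <-> ~W = T <-> T = T
So S3 is true.

3 of the 3 statements are true.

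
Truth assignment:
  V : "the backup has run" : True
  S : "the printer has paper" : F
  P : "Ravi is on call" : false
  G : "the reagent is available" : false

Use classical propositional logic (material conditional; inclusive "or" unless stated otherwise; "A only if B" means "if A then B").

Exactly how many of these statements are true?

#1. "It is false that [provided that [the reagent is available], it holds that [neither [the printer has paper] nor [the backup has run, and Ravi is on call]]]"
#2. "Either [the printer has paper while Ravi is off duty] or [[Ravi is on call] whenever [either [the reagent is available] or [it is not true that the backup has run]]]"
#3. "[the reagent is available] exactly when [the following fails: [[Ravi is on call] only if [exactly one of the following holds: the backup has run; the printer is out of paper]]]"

#1: This is ¬(G → (S ↓ (V ∧ P))).

V ∧ P = T ∧ F = F
S ↓ (V ∧ P) = F ↓ F = T
G → (S ↓ (V ∧ P)) = F → T = T
¬(G → (S ↓ (V ∧ P))) = ¬T = F
Hence #1 is false.

#2: Formalization: (S ∧ ¬P) ∨ ((G ∨ ¬V) → P)

¬P = ¬F = T
S ∧ ¬P = F ∧ T = F
¬V = ¬T = F
G ∨ ¬V = F ∨ F = F
(G ∨ ¬V) → P = F → F = T
(S ∧ ¬P) ∨ ((G ∨ ¬V) → P) = F ∨ T = T
Thus #2 is true.

#3: In symbols: G ↔ ¬(P → (V ⊕ ¬S))

¬S = ¬F = T
V ⊕ ¬S = T ⊕ T = F
P → (V ⊕ ¬S) = F → F = T
¬(P → (V ⊕ ¬S)) = ¬T = F
G ↔ ¬(P → (V ⊕ ¬S)) = F ↔ F = T
Hence #3 is true.

True statements: 2 (#2, #3).

2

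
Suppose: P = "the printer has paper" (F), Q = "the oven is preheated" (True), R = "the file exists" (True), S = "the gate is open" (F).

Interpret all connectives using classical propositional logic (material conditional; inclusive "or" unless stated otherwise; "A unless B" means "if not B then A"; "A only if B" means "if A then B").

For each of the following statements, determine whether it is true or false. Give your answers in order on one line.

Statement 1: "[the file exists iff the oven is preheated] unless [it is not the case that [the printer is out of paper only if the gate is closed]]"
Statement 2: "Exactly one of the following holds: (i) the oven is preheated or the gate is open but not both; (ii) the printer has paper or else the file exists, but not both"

Statement 1 True / Statement 2 False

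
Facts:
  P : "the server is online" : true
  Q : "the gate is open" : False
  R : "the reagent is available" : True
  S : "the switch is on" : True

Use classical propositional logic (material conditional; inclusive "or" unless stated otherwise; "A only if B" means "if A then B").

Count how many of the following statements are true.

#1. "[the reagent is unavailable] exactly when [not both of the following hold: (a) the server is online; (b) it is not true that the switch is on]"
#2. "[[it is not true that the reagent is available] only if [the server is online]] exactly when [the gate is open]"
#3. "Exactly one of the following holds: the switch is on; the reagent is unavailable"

1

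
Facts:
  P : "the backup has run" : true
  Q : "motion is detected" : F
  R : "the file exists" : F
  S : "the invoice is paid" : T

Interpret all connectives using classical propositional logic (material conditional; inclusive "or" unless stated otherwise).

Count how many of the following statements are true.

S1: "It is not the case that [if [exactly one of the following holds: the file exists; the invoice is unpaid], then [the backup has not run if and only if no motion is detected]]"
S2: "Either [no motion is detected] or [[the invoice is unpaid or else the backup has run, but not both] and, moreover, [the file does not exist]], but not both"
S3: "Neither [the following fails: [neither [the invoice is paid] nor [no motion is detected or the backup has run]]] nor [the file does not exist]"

0

S1: Parsed as ¬((R ⊕ ¬S) → (¬P ↔ ¬Q))

¬S = ¬T = F
R ⊕ ¬S = F ⊕ F = F
¬P = ¬T = F
¬Q = ¬F = T
¬P ↔ ¬Q = F ↔ T = F
(R ⊕ ¬S) → (¬P ↔ ¬Q) = F → F = T
¬((R ⊕ ¬S) → (¬P ↔ ¬Q)) = ¬T = F
So S1 is false.

S2: In symbols: ¬Q ⊕ ((¬S ⊕ P) ∧ ¬R)

¬Q = ¬F = T
¬S = ¬T = F
¬S ⊕ P = F ⊕ T = T
¬R = ¬F = T
(¬S ⊕ P) ∧ ¬R = T ∧ T = T
¬Q ⊕ ((¬S ⊕ P) ∧ ¬R) = T ⊕ T = F
So S2 is false.

S3: This is ¬(S ↓ (¬Q ∨ P)) ↓ ¬R.

¬Q = ¬F = T
¬Q ∨ P = T ∨ T = T
S ↓ (¬Q ∨ P) = T ↓ T = F
¬(S ↓ (¬Q ∨ P)) = ¬F = T
¬R = ¬F = T
¬(S ↓ (¬Q ∨ P)) ↓ ¬R = T ↓ T = F
Hence S3 is false.

Count: 0.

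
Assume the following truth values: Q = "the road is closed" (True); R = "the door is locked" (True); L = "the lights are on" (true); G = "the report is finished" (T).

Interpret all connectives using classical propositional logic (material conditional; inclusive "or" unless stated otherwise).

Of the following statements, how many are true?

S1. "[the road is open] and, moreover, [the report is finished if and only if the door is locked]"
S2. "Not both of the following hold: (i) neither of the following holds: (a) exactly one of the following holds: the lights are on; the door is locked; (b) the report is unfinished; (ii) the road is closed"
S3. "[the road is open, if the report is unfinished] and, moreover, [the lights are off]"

0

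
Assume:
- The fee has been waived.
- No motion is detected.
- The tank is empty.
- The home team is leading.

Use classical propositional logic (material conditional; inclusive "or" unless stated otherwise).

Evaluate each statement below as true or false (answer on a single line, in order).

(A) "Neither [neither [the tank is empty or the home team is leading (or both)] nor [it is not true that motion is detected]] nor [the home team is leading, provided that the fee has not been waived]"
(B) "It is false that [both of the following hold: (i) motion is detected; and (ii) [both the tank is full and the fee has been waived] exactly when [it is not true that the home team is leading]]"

(A) false; (B) true

Let R = "the tank is full" (False), S = "the home team is leading" (True), Q = "motion is detected" (False), P = "the fee has been waived" (True).

(A): Parsed as ((not R or S) nor not Q) nor (not P -> S)

not R = not False = True
not R or S = True or True = True
not Q = not False = True
(not R or S) nor not Q = True nor True = False
not P = not True = False
not P -> S = False -> True = True
((not R or S) nor not Q) nor (not P -> S) = False nor True = False
Hence (A) is false.

(B): Formalization: not (Q and ((R and P) iff not S))

R and P = False and True = False
not S = not True = False
(R and P) iff not S = False iff False = True
Q and ((R and P) iff not S) = False and True = False
not (Q and ((R and P) iff not S)) = not False = True
So (B) is true.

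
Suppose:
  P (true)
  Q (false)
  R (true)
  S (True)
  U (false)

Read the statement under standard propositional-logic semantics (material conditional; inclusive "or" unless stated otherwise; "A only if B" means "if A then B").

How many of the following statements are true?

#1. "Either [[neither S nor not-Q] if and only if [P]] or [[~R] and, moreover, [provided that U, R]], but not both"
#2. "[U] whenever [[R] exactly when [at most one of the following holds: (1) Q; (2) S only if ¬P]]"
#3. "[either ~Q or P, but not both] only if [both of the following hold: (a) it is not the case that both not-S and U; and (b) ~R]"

1

#1: Parsed as ((S ↓ ¬Q) ↔ P) ⊕ (¬R ∧ (U → R))

¬Q = ¬F = T
S ↓ ¬Q = T ↓ T = F
(S ↓ ¬Q) ↔ P = F ↔ T = F
¬R = ¬T = F
U → R = F → T = T
¬R ∧ (U → R) = F ∧ T = F
((S ↓ ¬Q) ↔ P) ⊕ (¬R ∧ (U → R)) = F ⊕ F = F
Thus #1 is false.

#2: This is (R ↔ (Q ↑ (S → ¬P))) → U.

¬P = ¬T = F
S → ¬P = T → F = F
Q ↑ (S → ¬P) = F ↑ F = T
R ↔ (Q ↑ (S → ¬P)) = T ↔ T = T
(R ↔ (Q ↑ (S → ¬P))) → U = T → F = F
Hence #2 is false.

#3: Formalization: (¬Q ⊕ P) → ((¬S ↑ U) ∧ ¬R)

¬Q = ¬F = T
¬Q ⊕ P = T ⊕ T = F
¬S = ¬T = F
¬S ↑ U = F ↑ F = T
¬R = ¬T = F
(¬S ↑ U) ∧ ¬R = T ∧ F = F
(¬Q ⊕ P) → ((¬S ↑ U) ∧ ¬R) = F → F = T
So #3 is true.

1 of the 3 statements is true.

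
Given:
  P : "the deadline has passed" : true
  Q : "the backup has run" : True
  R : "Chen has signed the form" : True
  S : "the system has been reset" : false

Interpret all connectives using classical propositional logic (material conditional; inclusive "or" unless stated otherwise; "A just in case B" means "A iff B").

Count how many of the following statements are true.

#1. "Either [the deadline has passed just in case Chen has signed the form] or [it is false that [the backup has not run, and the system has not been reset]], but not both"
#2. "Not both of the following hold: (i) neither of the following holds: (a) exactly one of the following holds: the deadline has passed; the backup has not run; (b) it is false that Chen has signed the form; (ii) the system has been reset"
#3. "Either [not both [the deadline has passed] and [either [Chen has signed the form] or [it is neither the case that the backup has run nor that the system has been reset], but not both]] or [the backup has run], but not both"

2

#1: This is (P <-> R) xor ~(~Q & ~S).

P <-> R = T <-> T = T
~Q = ~T = F
~S = ~F = T
~Q & ~S = F & T = F
~(~Q & ~S) = ~F = T
(P <-> R) xor ~(~Q & ~S) = T xor T = F
Thus #1 is false.

#2: This is ((P xor ~Q) nor ~R) nand S.

~Q = ~T = F
P xor ~Q = T xor F = T
~R = ~T = F
(P xor ~Q) nor ~R = T nor F = F
((P xor ~Q) nor ~R) nand S = F nand F = T
Thus #2 is true.

#3: Parsed as (P nand (R xor (Q nor S))) xor Q

Q nor S = T nor F = F
R xor (Q nor S) = T xor F = T
P nand (R xor (Q nor S)) = T nand T = F
(P nand (R xor (Q nor S))) xor Q = F xor T = T
Hence #3 is true.

Count: 2.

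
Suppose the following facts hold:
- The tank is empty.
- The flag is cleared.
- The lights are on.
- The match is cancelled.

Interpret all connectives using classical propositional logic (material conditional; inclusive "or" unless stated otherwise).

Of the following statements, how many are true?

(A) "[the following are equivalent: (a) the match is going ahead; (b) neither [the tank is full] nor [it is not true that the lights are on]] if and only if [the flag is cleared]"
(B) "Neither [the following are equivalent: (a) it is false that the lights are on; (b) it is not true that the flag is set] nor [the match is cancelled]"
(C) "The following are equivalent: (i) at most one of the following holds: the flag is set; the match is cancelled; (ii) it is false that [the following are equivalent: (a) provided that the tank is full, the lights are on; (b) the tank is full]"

Let S = "the match is cancelled" (True), P = "the tank is full" (False), R = "the lights are on" (True), Q = "the flag is set" (False).

(A): Parsed as (not S iff (P nor not R)) iff not Q

not S = not True = False
not R = not True = False
P nor not R = False nor False = True
not S iff (P nor not R) = False iff True = False
not Q = not False = True
(not S iff (P nor not R)) iff not Q = False iff True = False
Hence (A) is false.

(B): Parsed as (not R iff not Q) nor S

not R = not True = False
not Q = not False = True
not R iff not Q = False iff True = False
(not R iff not Q) nor S = False nor True = False
So (B) is false.

(C): Parsed as (Q nand S) iff not ((P -> R) iff P)

Q nand S = False nand True = True
P -> R = False -> True = True
(P -> R) iff P = True iff False = False
not ((P -> R) iff P) = not False = True
(Q nand S) iff not ((P -> R) iff P) = True iff True = True
Thus (C) is true.

1 of the 3 statements is true.

1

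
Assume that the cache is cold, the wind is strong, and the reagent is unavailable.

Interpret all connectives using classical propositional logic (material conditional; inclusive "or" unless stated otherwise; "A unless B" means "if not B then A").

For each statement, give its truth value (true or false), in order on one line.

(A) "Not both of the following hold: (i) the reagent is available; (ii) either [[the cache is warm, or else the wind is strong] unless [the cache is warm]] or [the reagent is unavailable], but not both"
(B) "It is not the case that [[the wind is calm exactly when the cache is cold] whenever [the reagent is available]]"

(A) T; (B) F

Let R = "the reagent is available" (F), P = "the cache is warm" (F), Q = "the wind is strong" (T).

(A): Parsed as R ↑ (((P ∨ Q) ∨ P) ⊕ ¬R)

P ∨ Q = F ∨ T = T
(P ∨ Q) ∨ P = T ∨ F = T
¬R = ¬F = T
((P ∨ Q) ∨ P) ⊕ ¬R = T ⊕ T = F
R ↑ (((P ∨ Q) ∨ P) ⊕ ¬R) = F ↑ F = T
Thus (A) is true.

(B): In symbols: ¬(R → (¬Q ↔ ¬P))

¬Q = ¬T = F
¬P = ¬F = T
¬Q ↔ ¬P = F ↔ T = F
R → (¬Q ↔ ¬P) = F → F = T
¬(R → (¬Q ↔ ¬P)) = ¬T = F
So (B) is false.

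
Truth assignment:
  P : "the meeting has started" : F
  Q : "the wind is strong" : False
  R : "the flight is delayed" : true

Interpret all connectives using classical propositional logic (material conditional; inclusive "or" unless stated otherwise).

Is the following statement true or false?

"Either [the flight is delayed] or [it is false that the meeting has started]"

Parsed as R | ~P

~P = ~F = T
R | ~P = T | T = T

true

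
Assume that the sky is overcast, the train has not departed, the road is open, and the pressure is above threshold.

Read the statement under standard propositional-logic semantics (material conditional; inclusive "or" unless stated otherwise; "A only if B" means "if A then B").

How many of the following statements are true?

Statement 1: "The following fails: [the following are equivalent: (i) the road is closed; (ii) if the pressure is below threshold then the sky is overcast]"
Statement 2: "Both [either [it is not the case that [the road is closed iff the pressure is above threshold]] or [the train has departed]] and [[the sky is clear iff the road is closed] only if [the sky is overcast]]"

Let R = "the road is closed" (F), S = "the pressure is above threshold" (T), P = "the sky is overcast" (T), Q = "the train has departed" (F).

Statement 1: This is ¬(R ↔ (¬S → P)).

¬S = ¬T = F
¬S → P = F → T = T
R ↔ (¬S → P) = F ↔ T = F
¬(R ↔ (¬S → P)) = ¬F = T
So Statement 1 is true.

Statement 2: Formalization: (¬(R ↔ S) ∨ Q) ∧ ((¬P ↔ R) → P)

R ↔ S = F ↔ T = F
¬(R ↔ S) = ¬F = T
¬(R ↔ S) ∨ Q = T ∨ F = T
¬P = ¬T = F
¬P ↔ R = F ↔ F = T
(¬P ↔ R) → P = T → T = T
(¬(R ↔ S) ∨ Q) ∧ ((¬P ↔ R) → P) = T ∧ T = T
Hence Statement 2 is true.

Count: 2.

2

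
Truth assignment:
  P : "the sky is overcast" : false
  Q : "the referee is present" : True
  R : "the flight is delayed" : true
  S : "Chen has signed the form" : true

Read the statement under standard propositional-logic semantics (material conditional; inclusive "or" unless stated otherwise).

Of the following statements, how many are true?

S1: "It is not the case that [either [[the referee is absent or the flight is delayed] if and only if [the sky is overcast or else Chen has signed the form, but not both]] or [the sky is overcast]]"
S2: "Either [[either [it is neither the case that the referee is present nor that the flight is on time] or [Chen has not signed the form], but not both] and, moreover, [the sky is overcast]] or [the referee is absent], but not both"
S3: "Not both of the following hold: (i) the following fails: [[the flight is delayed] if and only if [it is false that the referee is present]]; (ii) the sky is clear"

0

S1: This is not (((not Q or R) iff (P xor S)) or P).

not Q = not True = False
not Q or R = False or True = True
P xor S = False xor True = True
(not Q or R) iff (P xor S) = True iff True = True
((not Q or R) iff (P xor S)) or P = True or False = True
not (((not Q or R) iff (P xor S)) or P) = not True = False
Hence S1 is false.

S2: Formalization: (((Q nor not R) xor not S) and P) xor not Q

not R = not True = False
Q nor not R = True nor False = False
not S = not True = False
(Q nor not R) xor not S = False xor False = False
((Q nor not R) xor not S) and P = False and False = False
not Q = not True = False
(((Q nor not R) xor not S) and P) xor not Q = False xor False = False
So S2 is false.

S3: Formalization: not (R iff not Q) nand not P

not Q = not True = False
R iff not Q = True iff False = False
not (R iff not Q) = not False = True
not P = not False = True
not (R iff not Q) nand not P = True nand True = False
So S3 is false.

True statements: 0 (none).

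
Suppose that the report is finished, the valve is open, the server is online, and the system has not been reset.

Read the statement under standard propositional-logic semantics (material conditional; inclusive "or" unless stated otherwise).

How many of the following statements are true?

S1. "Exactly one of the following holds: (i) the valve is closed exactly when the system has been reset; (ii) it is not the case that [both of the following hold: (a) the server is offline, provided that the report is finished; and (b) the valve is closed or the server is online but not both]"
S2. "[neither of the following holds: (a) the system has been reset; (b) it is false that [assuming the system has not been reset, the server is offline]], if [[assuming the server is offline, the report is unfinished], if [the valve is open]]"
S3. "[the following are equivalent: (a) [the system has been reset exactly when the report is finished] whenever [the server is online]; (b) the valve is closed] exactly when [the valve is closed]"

Let Q = "the valve is open" (True), S = "the system has been reset" (False), P = "the report is finished" (True), R = "the server is online" (True).

S1: This is (not Q iff S) xor not ((P -> not R) and (not Q xor R)).

not Q = not True = False
not Q iff S = False iff False = True
not R = not True = False
P -> not R = True -> False = False
not Q = not True = False
not Q xor R = False xor True = True
(P -> not R) and (not Q xor R) = False and True = False
not ((P -> not R) and (not Q xor R)) = not False = True
(not Q iff S) xor not ((P -> not R) and (not Q xor R)) = True xor True = False
Thus S1 is false.

S2: Parsed as (Q -> (not R -> not P)) -> (S nor not (not S -> not R))

not R = not True = False
not P = not True = False
not R -> not P = False -> False = True
Q -> (not R -> not P) = True -> True = True
not S = not False = True
not R = not True = False
not S -> not R = True -> False = False
not (not S -> not R) = not False = True
S nor not (not S -> not R) = False nor True = False
(Q -> (not R -> not P)) -> (S nor not (not S -> not R)) = True -> False = False
Hence S2 is false.

S3: Formalization: ((R -> (S iff P)) iff not Q) iff not Q

S iff P = False iff True = False
R -> (S iff P) = True -> False = False
not Q = not True = False
(R -> (S iff P)) iff not Q = False iff False = True
not Q = not True = False
((R -> (S iff P)) iff not Q) iff not Q = True iff False = False
Hence S3 is false.

0 of the 3 statements are true (none).

0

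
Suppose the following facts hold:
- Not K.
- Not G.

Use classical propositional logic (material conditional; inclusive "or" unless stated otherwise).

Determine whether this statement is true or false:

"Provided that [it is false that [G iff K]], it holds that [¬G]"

This is not (G iff K) -> not G.

G iff K = False iff False = True
not (G iff K) = not True = False
not G = not False = True
not (G iff K) -> not G = False -> True = True

True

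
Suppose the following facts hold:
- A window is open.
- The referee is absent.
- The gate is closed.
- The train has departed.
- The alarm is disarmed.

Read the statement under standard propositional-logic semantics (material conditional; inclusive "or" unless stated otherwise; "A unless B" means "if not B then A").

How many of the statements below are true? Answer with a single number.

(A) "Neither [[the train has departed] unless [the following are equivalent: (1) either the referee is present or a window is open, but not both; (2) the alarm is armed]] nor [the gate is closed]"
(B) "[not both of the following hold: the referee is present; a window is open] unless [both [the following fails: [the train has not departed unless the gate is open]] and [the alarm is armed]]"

1

Let H = "the train has departed" (T), Q = "the referee is present" (F), D = "a window is open" (T), W = "the alarm is armed" (F), K = "the gate is open" (F).

(A): This is (H ∨ ((Q ⊕ D) ↔ W)) ↓ ¬K.

Q ⊕ D = F ⊕ T = T
(Q ⊕ D) ↔ W = T ↔ F = F
H ∨ ((Q ⊕ D) ↔ W) = T ∨ F = T
¬K = ¬F = T
(H ∨ ((Q ⊕ D) ↔ W)) ↓ ¬K = T ↓ T = F
Thus (A) is false.

(B): Parsed as (Q ↑ D) ∨ (¬(¬H ∨ K) ∧ W)

Q ↑ D = F ↑ T = T
¬H = ¬T = F
¬H ∨ K = F ∨ F = F
¬(¬H ∨ K) = ¬F = T
¬(¬H ∨ K) ∧ W = T ∧ F = F
(Q ↑ D) ∨ (¬(¬H ∨ K) ∧ W) = T ∨ F = T
Thus (B) is true.

1 of the 2 statements is true.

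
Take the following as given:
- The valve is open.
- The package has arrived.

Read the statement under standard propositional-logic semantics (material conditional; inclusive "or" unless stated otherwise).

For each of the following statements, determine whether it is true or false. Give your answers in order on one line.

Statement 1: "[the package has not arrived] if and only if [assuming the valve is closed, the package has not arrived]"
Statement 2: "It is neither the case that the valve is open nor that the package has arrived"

Statement 1 F, Statement 2 F

Let Q = "the package has arrived" (T), P = "the valve is open" (T).

Statement 1: This is ~Q <-> (~P -> ~Q).

~Q = ~T = F
~P = ~T = F
~Q = ~T = F
~P -> ~Q = F -> F = T
~Q <-> (~P -> ~Q) = F <-> T = F
Hence Statement 1 is false.

Statement 2: Formalization: P nor Q

P nor Q = T nor T = F
So Statement 2 is false.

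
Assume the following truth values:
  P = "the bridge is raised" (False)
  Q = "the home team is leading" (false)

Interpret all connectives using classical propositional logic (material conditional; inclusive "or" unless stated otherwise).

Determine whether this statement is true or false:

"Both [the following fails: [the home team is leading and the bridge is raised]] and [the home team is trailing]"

Formalization: ¬(Q ∧ P) ∧ ¬Q

Q ∧ P = F ∧ F = F
¬(Q ∧ P) = ¬F = T
¬Q = ¬F = T
¬(Q ∧ P) ∧ ¬Q = T ∧ T = T

true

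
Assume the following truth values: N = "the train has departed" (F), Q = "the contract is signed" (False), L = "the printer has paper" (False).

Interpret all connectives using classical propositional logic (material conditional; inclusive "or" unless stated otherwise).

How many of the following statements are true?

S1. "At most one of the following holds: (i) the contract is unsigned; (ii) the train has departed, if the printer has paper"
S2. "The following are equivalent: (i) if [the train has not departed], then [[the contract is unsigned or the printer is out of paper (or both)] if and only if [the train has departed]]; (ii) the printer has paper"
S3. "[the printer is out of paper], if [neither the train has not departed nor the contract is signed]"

2

S1: Parsed as not Q nand (L -> N)

not Q = not False = True
L -> N = False -> False = True
not Q nand (L -> N) = True nand True = False
Thus S1 is false.

S2: Parsed as (not N -> ((not Q or not L) iff N)) iff L

not N = not False = True
not Q = not False = True
not L = not False = True
not Q or not L = True or True = True
(not Q or not L) iff N = True iff False = False
not N -> ((not Q or not L) iff N) = True -> False = False
(not N -> ((not Q or not L) iff N)) iff L = False iff False = True
Thus S2 is true.

S3: Parsed as (not N nor Q) -> not L

not N = not False = True
not N nor Q = True nor False = False
not L = not False = True
(not N nor Q) -> not L = False -> True = True
Hence S3 is true.

True statements: 2 (S2, S3).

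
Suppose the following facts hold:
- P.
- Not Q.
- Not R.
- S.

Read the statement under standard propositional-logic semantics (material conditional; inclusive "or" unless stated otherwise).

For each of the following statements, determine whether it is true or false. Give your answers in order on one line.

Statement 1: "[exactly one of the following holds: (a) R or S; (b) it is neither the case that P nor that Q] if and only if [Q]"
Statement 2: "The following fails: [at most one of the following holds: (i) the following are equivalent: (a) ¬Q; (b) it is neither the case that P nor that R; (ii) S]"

Statement 1 False; Statement 2 False

Statement 1: This is ((R | S) xor (P nor Q)) <-> Q.

R | S = F | T = T
P nor Q = T nor F = F
(R | S) xor (P nor Q) = T xor F = T
((R | S) xor (P nor Q)) <-> Q = T <-> F = F
Hence Statement 1 is false.

Statement 2: Formalization: ~((~Q <-> (P nor R)) nand S)

~Q = ~F = T
P nor R = T nor F = F
~Q <-> (P nor R) = T <-> F = F
(~Q <-> (P nor R)) nand S = F nand T = T
~((~Q <-> (P nor R)) nand S) = ~T = F
Thus Statement 2 is false.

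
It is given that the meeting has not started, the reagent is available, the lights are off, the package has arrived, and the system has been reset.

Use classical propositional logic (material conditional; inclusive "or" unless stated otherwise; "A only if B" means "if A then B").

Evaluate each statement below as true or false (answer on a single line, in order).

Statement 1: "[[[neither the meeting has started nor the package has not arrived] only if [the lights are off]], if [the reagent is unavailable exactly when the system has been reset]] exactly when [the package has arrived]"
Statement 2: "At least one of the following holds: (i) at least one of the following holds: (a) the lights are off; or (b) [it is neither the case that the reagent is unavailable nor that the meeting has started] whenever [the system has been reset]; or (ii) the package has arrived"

Let S = "the reagent is available" (True), D = "the system has been reset" (True), U = "the meeting has started" (False), H = "the package has arrived" (True), R = "the lights are on" (False).

Statement 1: Parsed as ((not S iff D) -> ((U nor not H) -> not R)) iff H

not S = not True = False
not S iff D = False iff True = False
not H = not True = False
U nor not H = False nor False = True
not R = not False = True
(U nor not H) -> not R = True -> True = True
(not S iff D) -> ((U nor not H) -> not R) = False -> True = True
((not S iff D) -> ((U nor not H) -> not R)) iff H = True iff True = True
Thus Statement 1 is true.

Statement 2: Parsed as (not R or (D -> (not S nor U))) or H

not R = not False = True
not S = not True = False
not S nor U = False nor False = True
D -> (not S nor U) = True -> True = True
not R or (D -> (not S nor U)) = True or True = True
(not R or (D -> (not S nor U))) or H = True or True = True
So Statement 2 is true.

Statement 1 T, Statement 2 T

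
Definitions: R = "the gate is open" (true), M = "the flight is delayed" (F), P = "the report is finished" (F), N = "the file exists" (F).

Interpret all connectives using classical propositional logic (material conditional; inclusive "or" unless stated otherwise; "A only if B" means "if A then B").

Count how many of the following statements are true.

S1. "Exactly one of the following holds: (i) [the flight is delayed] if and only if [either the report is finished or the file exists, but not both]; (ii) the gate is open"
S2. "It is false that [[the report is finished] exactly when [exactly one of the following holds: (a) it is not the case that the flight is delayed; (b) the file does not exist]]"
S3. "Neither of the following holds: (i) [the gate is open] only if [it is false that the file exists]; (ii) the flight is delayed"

S1: This is (M iff (P xor N)) xor R.

P xor N = False xor False = False
M iff (P xor N) = False iff False = True
(M iff (P xor N)) xor R = True xor True = False
So S1 is false.

S2: Parsed as not (P iff (not M xor not N))

not M = not False = True
not N = not False = True
not M xor not N = True xor True = False
P iff (not M xor not N) = False iff False = True
not (P iff (not M xor not N)) = not True = False
So S2 is false.

S3: This is (R -> not N) nor M.

not N = not False = True
R -> not N = True -> True = True
(R -> not N) nor M = True nor False = False
Thus S3 is false.

Count: 0.

0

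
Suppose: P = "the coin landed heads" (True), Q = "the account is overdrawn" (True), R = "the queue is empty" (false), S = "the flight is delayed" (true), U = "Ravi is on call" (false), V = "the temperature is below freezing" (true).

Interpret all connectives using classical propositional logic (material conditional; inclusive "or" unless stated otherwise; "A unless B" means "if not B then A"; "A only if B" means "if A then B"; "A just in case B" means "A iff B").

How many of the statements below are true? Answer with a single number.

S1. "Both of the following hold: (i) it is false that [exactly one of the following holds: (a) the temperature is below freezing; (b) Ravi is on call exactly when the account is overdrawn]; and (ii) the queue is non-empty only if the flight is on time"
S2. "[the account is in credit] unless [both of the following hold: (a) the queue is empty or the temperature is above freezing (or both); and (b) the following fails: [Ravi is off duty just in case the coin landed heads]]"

S1: Formalization: not (V xor (U iff Q)) and (not R -> not S)

U iff Q = False iff True = False
V xor (U iff Q) = True xor False = True
not (V xor (U iff Q)) = not True = False
not R = not False = True
not S = not True = False
not R -> not S = True -> False = False
not (V xor (U iff Q)) and (not R -> not S) = False and False = False
Thus S1 is false.

S2: Parsed as not Q or ((R or not V) and not (not U iff P))

not Q = not True = False
not V = not True = False
R or not V = False or False = False
not U = not False = True
not U iff P = True iff True = True
not (not U iff P) = not True = False
(R or not V) and not (not U iff P) = False and False = False
not Q or ((R or not V) and not (not U iff P)) = False or False = False
Thus S2 is false.

0 of the 2 statements are true (none).

0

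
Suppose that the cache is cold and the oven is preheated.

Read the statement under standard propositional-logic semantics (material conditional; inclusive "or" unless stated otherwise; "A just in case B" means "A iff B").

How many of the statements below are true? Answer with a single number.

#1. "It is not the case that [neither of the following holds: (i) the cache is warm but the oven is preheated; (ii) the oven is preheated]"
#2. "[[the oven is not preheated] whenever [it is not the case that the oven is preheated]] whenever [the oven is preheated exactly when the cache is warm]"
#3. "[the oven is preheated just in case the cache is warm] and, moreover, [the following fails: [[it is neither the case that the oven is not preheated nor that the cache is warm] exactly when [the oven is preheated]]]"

Let P = "the cache is warm" (F), Q = "the oven is preheated" (T).

#1: Formalization: ¬((P ∧ Q) ↓ Q)

P ∧ Q = F ∧ T = F
(P ∧ Q) ↓ Q = F ↓ T = F
¬((P ∧ Q) ↓ Q) = ¬F = T
Thus #1 is true.

#2: In symbols: (Q ↔ P) → (¬Q → ¬Q)

Q ↔ P = T ↔ F = F
¬Q = ¬T = F
¬Q = ¬T = F
¬Q → ¬Q = F → F = T
(Q ↔ P) → (¬Q → ¬Q) = F → T = T
Thus #2 is true.

#3: This is (Q ↔ P) ∧ ¬((¬Q ↓ P) ↔ Q).

Q ↔ P = T ↔ F = F
¬Q = ¬T = F
¬Q ↓ P = F ↓ F = T
(¬Q ↓ P) ↔ Q = T ↔ T = T
¬((¬Q ↓ P) ↔ Q) = ¬T = F
(Q ↔ P) ∧ ¬((¬Q ↓ P) ↔ Q) = F ∧ F = F
Hence #3 is false.

Count: 2.

2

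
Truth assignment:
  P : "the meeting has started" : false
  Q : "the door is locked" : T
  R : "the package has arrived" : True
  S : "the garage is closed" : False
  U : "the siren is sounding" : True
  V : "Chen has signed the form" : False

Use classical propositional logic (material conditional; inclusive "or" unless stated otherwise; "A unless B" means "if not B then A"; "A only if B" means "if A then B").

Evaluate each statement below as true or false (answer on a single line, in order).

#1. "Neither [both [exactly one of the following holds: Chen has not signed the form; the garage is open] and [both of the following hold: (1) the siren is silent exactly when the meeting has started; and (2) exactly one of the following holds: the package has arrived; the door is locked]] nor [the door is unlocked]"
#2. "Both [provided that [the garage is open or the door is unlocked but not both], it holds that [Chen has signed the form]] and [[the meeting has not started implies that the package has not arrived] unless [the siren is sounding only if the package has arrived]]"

#1: Formalization: ((~V xor ~S) & ((~U <-> P) & (R xor Q))) nor ~Q

~V = ~F = T
~S = ~F = T
~V xor ~S = T xor T = F
~U = ~T = F
~U <-> P = F <-> F = T
R xor Q = T xor T = F
(~U <-> P) & (R xor Q) = T & F = F
(~V xor ~S) & ((~U <-> P) & (R xor Q)) = F & F = F
~Q = ~T = F
((~V xor ~S) & ((~U <-> P) & (R xor Q))) nor ~Q = F nor F = T
Thus #1 is true.

#2: This is ((~S xor ~Q) -> V) & ((~P -> ~R) | (U -> R)).

~S = ~F = T
~Q = ~T = F
~S xor ~Q = T xor F = T
(~S xor ~Q) -> V = T -> F = F
~P = ~F = T
~R = ~T = F
~P -> ~R = T -> F = F
U -> R = T -> T = T
(~P -> ~R) | (U -> R) = F | T = T
((~S xor ~Q) -> V) & ((~P -> ~R) | (U -> R)) = F & T = F
So #2 is false.

#1 True, #2 False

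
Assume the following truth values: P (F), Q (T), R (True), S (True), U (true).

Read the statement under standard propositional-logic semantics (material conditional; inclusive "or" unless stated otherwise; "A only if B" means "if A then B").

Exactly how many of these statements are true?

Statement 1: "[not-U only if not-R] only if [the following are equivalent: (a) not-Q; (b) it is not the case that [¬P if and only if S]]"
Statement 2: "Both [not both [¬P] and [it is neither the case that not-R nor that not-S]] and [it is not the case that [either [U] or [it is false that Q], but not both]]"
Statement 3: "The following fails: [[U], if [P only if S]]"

1

Statement 1: Formalization: (¬U → ¬R) → (¬Q ↔ ¬(¬P ↔ S))

¬U = ¬T = F
¬R = ¬T = F
¬U → ¬R = F → F = T
¬Q = ¬T = F
¬P = ¬F = T
¬P ↔ S = T ↔ T = T
¬(¬P ↔ S) = ¬T = F
¬Q ↔ ¬(¬P ↔ S) = F ↔ F = T
(¬U → ¬R) → (¬Q ↔ ¬(¬P ↔ S)) = T → T = T
So Statement 1 is true.

Statement 2: Parsed as (¬P ↑ (¬R ↓ ¬S)) ∧ ¬(U ⊕ ¬Q)

¬P = ¬F = T
¬R = ¬T = F
¬S = ¬T = F
¬R ↓ ¬S = F ↓ F = T
¬P ↑ (¬R ↓ ¬S) = T ↑ T = F
¬Q = ¬T = F
U ⊕ ¬Q = T ⊕ F = T
¬(U ⊕ ¬Q) = ¬T = F
(¬P ↑ (¬R ↓ ¬S)) ∧ ¬(U ⊕ ¬Q) = F ∧ F = F
Hence Statement 2 is false.

Statement 3: In symbols: ¬((P → S) → U)

P → S = F → T = T
(P → S) → U = T → T = T
¬((P → S) → U) = ¬T = F
Hence Statement 3 is false.

1 of the 3 statements is true (Statement 1).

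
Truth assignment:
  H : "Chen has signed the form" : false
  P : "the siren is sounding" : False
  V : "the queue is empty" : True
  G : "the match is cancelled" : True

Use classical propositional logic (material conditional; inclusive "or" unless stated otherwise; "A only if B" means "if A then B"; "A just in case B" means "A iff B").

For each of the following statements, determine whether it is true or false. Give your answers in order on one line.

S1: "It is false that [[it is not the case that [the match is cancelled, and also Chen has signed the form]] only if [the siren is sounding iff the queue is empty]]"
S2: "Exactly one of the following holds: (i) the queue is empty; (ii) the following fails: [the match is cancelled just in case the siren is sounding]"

S1 True, S2 False

S1: Parsed as not (not (G and H) -> (P iff V))

G and H = True and False = False
not (G and H) = not False = True
P iff V = False iff True = False
not (G and H) -> (P iff V) = True -> False = False
not (not (G and H) -> (P iff V)) = not False = True
So S1 is true.

S2: This is V xor not (G iff P).

G iff P = True iff False = False
not (G iff P) = not False = True
V xor not (G iff P) = True xor True = False
Thus S2 is false.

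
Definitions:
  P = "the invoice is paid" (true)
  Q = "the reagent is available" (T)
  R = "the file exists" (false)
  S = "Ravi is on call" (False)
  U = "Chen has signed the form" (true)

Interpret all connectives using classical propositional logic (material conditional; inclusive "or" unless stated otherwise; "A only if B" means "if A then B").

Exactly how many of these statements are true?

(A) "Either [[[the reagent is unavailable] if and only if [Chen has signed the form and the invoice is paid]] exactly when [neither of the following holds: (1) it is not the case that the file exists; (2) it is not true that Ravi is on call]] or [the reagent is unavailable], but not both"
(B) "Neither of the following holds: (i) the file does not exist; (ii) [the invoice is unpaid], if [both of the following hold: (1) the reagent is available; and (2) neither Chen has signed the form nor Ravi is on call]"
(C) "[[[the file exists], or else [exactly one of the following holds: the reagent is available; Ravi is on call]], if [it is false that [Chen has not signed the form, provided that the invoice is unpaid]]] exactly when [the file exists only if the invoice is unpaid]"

2

(A): In symbols: ((~Q <-> (U & P)) <-> (~R nor ~S)) xor ~Q

~Q = ~T = F
U & P = T & T = T
~Q <-> (U & P) = F <-> T = F
~R = ~F = T
~S = ~F = T
~R nor ~S = T nor T = F
(~Q <-> (U & P)) <-> (~R nor ~S) = F <-> F = T
~Q = ~T = F
((~Q <-> (U & P)) <-> (~R nor ~S)) xor ~Q = T xor F = T
Thus (A) is true.

(B): Parsed as ~R nor ((Q & (U nor S)) -> ~P)

~R = ~F = T
U nor S = T nor F = F
Q & (U nor S) = T & F = F
~P = ~T = F
(Q & (U nor S)) -> ~P = F -> F = T
~R nor ((Q & (U nor S)) -> ~P) = T nor T = F
Hence (B) is false.

(C): Parsed as (~(~P -> ~U) -> (R | (Q xor S))) <-> (R -> ~P)

~P = ~T = F
~U = ~T = F
~P -> ~U = F -> F = T
~(~P -> ~U) = ~T = F
Q xor S = T xor F = T
R | (Q xor S) = F | T = T
~(~P -> ~U) -> (R | (Q xor S)) = F -> T = T
~P = ~T = F
R -> ~P = F -> F = T
(~(~P -> ~U) -> (R | (Q xor S))) <-> (R -> ~P) = T <-> T = T
So (C) is true.

Count: 2.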